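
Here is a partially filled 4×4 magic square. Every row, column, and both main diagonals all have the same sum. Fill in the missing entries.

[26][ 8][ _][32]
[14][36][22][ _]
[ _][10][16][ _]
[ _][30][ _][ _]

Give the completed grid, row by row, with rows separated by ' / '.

Column 2 is already complete: 8 + 36 + 10 + 30 = 84, so that is the magic constant.
Using row 1: 26 + 8 + 32 + ? → (1,3) = 84 − 66 = 18.
Row 2 must total 84; the given cells sum to 72, so (2,4) = 12.
Using column 3: 18 + 22 + 16 + ? → (4,3) = 84 − 56 = 28.
Main diagonal must total 84; the given cells sum to 78, so (4,4) = 6.
Anti-diagonal must total 84; the given cells sum to 64, so (4,1) = 20.
Using column 1: 26 + 14 + 20 + ? → (3,1) = 84 − 60 = 24.
Column 4 needs 84; the known cells sum to 50, so (3,4) = 34.

26 8 18 32 / 14 36 22 12 / 24 10 16 34 / 20 30 28 6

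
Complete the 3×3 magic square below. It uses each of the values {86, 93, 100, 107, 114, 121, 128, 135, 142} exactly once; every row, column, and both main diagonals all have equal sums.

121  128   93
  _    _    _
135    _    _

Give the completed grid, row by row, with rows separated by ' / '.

121 128 93 / 86 114 142 / 135 100 107

The 9 entries sum to 1026, so each line sums to 1026/3 = 342.
The remaining cell in column 1 is (2,1) = 342 − 256 = 86.
The remaining cell in anti-diagonal is (2,2) = 342 − 228 = 114.
Row 2 must total 342; the given cells sum to 200, so (2,3) = 142.
Using column 2: 128 + 114 + ? → (3,2) = 342 − 242 = 100.
Using column 3: 93 + 142 + ? → (3,3) = 342 − 235 = 107.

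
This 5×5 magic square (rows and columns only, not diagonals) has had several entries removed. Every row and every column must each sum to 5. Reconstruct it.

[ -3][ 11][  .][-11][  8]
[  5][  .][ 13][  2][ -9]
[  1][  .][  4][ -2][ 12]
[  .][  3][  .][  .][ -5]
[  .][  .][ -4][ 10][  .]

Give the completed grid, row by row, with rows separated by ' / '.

-3 11 0 -11 8 / 5 -6 13 2 -9 / 1 -10 4 -2 12 / 9 3 -8 6 -5 / -7 7 -4 10 -1

Row 1 must total 5; the given cells sum to 5, so (1,3) = 0.
The remaining cell in row 2 is (2,2) = 5 − 11 = -6.
Row 3 needs 5; the known cells sum to 15, so (3,2) = -10.
From column 2, 5 − (11 + (-6) + (-10) + 3) gives (5,2) = 7.
Column 3 must total 5; the given cells sum to 13, so (4,3) = -8.
Column 4 must total 5; the given cells sum to -1, so (4,4) = 6.
From column 5, 5 − (8 + (-9) + 12 + (-5)) gives (5,5) = -1.
From row 4, 5 − (3 + (-8) + 6 + (-5)) gives (4,1) = 9.
Using row 5: 7 + (-4) + 10 + (-1) + ? → (5,1) = 5 − 12 = -7.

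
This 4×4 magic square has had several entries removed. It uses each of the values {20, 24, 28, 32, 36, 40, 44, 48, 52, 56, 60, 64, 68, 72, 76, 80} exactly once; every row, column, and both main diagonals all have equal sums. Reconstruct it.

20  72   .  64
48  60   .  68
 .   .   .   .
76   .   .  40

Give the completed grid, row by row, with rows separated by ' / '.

20 72 44 64 / 48 60 24 68 / 56 36 80 28 / 76 32 52 40

The 16 entries sum to 800, so each line sums to 800/4 = 200.
From row 1, 200 − (20 + 72 + 64) gives (1,3) = 44.
Row 2 must total 200; the given cells sum to 176, so (2,3) = 24.
Column 1: 20 + 48 + 76 + ? = 200, so (3,1) = 56.
From column 4, 200 − (64 + 68 + 40) gives (3,4) = 28.
From main diagonal, 200 − (20 + 60 + 40) gives (3,3) = 80.
From anti-diagonal, 200 − (64 + 24 + 76) gives (3,2) = 36.
Column 2 needs 200; the known cells sum to 168, so (4,2) = 32.
Column 3: 44 + 24 + 80 + ? = 200, so (4,3) = 52.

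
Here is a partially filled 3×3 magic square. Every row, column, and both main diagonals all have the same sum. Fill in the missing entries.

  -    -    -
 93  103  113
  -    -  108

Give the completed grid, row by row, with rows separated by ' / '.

98 123 88 / 93 103 113 / 118 83 108

Row 2 is already complete: 93 + 103 + 113 = 309, so that is the magic constant.
From column 3, 309 − (113 + 108) gives (1,3) = 88.
Main diagonal must total 309; the given cells sum to 211, so (1,1) = 98.
Anti-diagonal must total 309; the given cells sum to 191, so (3,1) = 118.
The remaining cell in row 1 is (1,2) = 309 − 186 = 123.
From row 3, 309 − (118 + 108) gives (3,2) = 83.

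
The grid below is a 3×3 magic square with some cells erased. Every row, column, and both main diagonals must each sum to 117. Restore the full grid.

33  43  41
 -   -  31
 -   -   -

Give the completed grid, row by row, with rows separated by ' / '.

33 43 41 / 47 39 31 / 37 35 45

Column 3 needs 117; the known cells sum to 72, so (3,3) = 45.
Main diagonal must total 117; the given cells sum to 78, so (2,2) = 39.
Anti-diagonal: 41 + 39 + ? = 117, so (3,1) = 37.
Row 2: 39 + 31 + ? = 117, so (2,1) = 47.
Row 3 must total 117; the given cells sum to 82, so (3,2) = 35.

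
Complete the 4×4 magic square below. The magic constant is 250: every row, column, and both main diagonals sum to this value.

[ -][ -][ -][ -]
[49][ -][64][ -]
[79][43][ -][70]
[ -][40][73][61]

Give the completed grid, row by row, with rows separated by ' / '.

The remaining cell in row 3 is (3,3) = 250 − 192 = 58.
Row 4 must total 250; the given cells sum to 174, so (4,1) = 76.
From column 1, 250 − (49 + 79 + 76) gives (1,1) = 46.
From column 3, 250 − (64 + 58 + 73) gives (1,3) = 55.
From main diagonal, 250 − (46 + 58 + 61) gives (2,2) = 85.
The remaining cell in anti-diagonal is (1,4) = 250 − 183 = 67.
Row 1 must total 250; the given cells sum to 168, so (1,2) = 82.
The remaining cell in row 2 is (2,4) = 250 − 198 = 52.

46 82 55 67 / 49 85 64 52 / 79 43 58 70 / 76 40 73 61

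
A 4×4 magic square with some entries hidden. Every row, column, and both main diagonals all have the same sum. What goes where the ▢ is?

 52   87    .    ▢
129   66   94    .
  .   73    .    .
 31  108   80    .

Column 2 is complete and sums to 334; that is the magic constant.
Row 2 must total 334; the given cells sum to 289, so (2,4) = 45.
The remaining cell in row 4 is (4,4) = 334 − 219 = 115.
Using column 1: 52 + 129 + 31 + ? → (3,1) = 334 − 212 = 122.
Using main diagonal: 52 + 66 + 115 + ? → (3,3) = 334 − 233 = 101.
Using anti-diagonal: 94 + 73 + 31 + ? → (1,4) = 334 − 198 = 136.

136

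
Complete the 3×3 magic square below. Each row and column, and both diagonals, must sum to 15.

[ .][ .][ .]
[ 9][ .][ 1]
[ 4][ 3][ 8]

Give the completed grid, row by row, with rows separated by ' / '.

2 7 6 / 9 5 1 / 4 3 8

Using row 2: 9 + 1 + ? → (2,2) = 15 − 10 = 5.
The remaining cell in column 1 is (1,1) = 15 − 13 = 2.
Column 2: 5 + 3 + ? = 15, so (1,2) = 7.
From column 3, 15 − (1 + 8) gives (1,3) = 6.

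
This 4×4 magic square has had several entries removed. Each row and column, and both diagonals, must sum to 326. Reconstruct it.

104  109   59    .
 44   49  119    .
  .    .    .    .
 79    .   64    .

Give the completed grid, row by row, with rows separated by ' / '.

104 109 59 54 / 44 49 119 114 / 99 74 84 69 / 79 94 64 89

Row 1 needs 326; the known cells sum to 272, so (1,4) = 54.
Row 2 needs 326; the known cells sum to 212, so (2,4) = 114.
Column 1 needs 326; the known cells sum to 227, so (3,1) = 99.
Column 3 needs 326; the known cells sum to 242, so (3,3) = 84.
The remaining cell in main diagonal is (4,4) = 326 − 237 = 89.
Anti-diagonal must total 326; the given cells sum to 252, so (3,2) = 74.
From row 3, 326 − (99 + 74 + 84) gives (3,4) = 69.
The remaining cell in row 4 is (4,2) = 326 − 232 = 94.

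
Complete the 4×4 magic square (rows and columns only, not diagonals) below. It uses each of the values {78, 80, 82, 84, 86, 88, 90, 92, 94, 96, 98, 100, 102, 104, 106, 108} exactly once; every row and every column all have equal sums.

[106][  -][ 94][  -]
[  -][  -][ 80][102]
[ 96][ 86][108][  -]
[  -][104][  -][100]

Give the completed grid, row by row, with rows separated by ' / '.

106 84 94 88 / 92 98 80 102 / 96 86 108 82 / 78 104 90 100

The 16 entries sum to 1488, so each line sums to 1488/4 = 372.
Row 3: 96 + 86 + 108 + ? = 372, so (3,4) = 82.
Column 3 must total 372; the given cells sum to 282, so (4,3) = 90.
Column 4 needs 372; the known cells sum to 284, so (1,4) = 88.
From row 1, 372 − (106 + 94 + 88) gives (1,2) = 84.
Row 4 must total 372; the given cells sum to 294, so (4,1) = 78.
Column 1 needs 372; the known cells sum to 280, so (2,1) = 92.
Column 2 needs 372; the known cells sum to 274, so (2,2) = 98.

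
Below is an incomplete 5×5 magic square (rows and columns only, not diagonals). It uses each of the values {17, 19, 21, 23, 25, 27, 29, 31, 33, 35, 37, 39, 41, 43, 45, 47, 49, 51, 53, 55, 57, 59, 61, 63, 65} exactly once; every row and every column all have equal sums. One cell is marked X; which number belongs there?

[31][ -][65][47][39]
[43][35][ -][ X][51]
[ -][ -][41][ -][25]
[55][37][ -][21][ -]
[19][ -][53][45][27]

The 25 entries sum to 1025, so each line sums to 1025/5 = 205.
Using row 1: 31 + 65 + 47 + 39 + ? → (1,2) = 205 − 182 = 23.
The remaining cell in row 5 is (5,2) = 205 − 144 = 61.
Using column 1: 31 + 43 + 55 + 19 + ? → (3,1) = 205 − 148 = 57.
Using column 2: 23 + 35 + 37 + 61 + ? → (3,2) = 205 − 156 = 49.
Using column 5: 39 + 51 + 25 + 27 + ? → (4,5) = 205 − 142 = 63.
Row 3 must total 205; the given cells sum to 172, so (3,4) = 33.
The remaining cell in row 4 is (4,3) = 205 − 176 = 29.
From column 3, 205 − (65 + 41 + 29 + 53) gives (2,3) = 17.
The remaining cell in column 4 is (2,4) = 205 − 146 = 59.

59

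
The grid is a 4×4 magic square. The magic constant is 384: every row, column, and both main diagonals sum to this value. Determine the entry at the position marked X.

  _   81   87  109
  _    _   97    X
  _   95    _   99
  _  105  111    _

91

Row 1 must total 384; the given cells sum to 277, so (1,1) = 107.
From column 2, 384 − (81 + 95 + 105) gives (2,2) = 103.
The remaining cell in column 3 is (3,3) = 384 − 295 = 89.
Using main diagonal: 107 + 103 + 89 + ? → (4,4) = 384 − 299 = 85.
Using anti-diagonal: 109 + 97 + 95 + ? → (4,1) = 384 − 301 = 83.
Row 3 needs 384; the known cells sum to 283, so (3,1) = 101.
Column 1 needs 384; the known cells sum to 291, so (2,1) = 93.
Column 4 needs 384; the known cells sum to 293, so (2,4) = 91.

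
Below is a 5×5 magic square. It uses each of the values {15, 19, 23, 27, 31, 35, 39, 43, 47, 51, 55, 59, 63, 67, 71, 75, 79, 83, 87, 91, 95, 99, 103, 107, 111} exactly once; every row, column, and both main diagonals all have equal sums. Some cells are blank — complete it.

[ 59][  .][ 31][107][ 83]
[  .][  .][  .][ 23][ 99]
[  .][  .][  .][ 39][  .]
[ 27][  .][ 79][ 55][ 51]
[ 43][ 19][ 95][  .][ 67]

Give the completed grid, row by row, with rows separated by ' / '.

59 35 31 107 83 / 75 71 47 23 99 / 111 87 63 39 15 / 27 103 79 55 51 / 43 19 95 91 67

The 25 entries sum to 1575, so each line sums to 1575/5 = 315.
Row 1 must total 315; the given cells sum to 280, so (1,2) = 35.
Row 4 must total 315; the given cells sum to 212, so (4,2) = 103.
Row 5 must total 315; the given cells sum to 224, so (5,4) = 91.
From column 5, 315 − (83 + 99 + 51 + 67) gives (3,5) = 15.
The remaining cell in anti-diagonal is (3,3) = 315 − 252 = 63.
Using column 3: 31 + 63 + 79 + 95 + ? → (2,3) = 315 − 268 = 47.
Main diagonal must total 315; the given cells sum to 244, so (2,2) = 71.
From row 2, 315 − (71 + 47 + 23 + 99) gives (2,1) = 75.
Column 1 needs 315; the known cells sum to 204, so (3,1) = 111.
Column 2: 35 + 71 + 103 + 19 + ? = 315, so (3,2) = 87.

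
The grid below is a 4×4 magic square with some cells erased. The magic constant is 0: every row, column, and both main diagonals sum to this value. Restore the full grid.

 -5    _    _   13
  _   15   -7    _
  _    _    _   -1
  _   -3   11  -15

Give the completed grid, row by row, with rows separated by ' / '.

The remaining cell in row 4 is (4,1) = 0 − (-7) = 7.
Column 4 needs 0; the known cells sum to -3, so (2,4) = 3.
Main diagonal needs 0; the known cells sum to -5, so (3,3) = 5.
Anti-diagonal needs 0; the known cells sum to 13, so (3,2) = -13.
From row 2, 0 − (15 + (-7) + 3) gives (2,1) = -11.
Row 3 must total 0; the given cells sum to -9, so (3,1) = 9.
Column 2 must total 0; the given cells sum to -1, so (1,2) = 1.
Column 3 needs 0; the known cells sum to 9, so (1,3) = -9.

-5 1 -9 13 / -11 15 -7 3 / 9 -13 5 -1 / 7 -3 11 -15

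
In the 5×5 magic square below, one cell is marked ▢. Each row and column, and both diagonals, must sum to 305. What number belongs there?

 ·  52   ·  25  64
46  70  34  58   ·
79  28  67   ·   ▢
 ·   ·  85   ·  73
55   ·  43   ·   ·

From row 2, 305 − (46 + 70 + 34 + 58) gives (2,5) = 97.
The remaining cell in column 3 is (1,3) = 305 − 229 = 76.
From anti-diagonal, 305 − (64 + 58 + 67 + 55) gives (4,2) = 61.
Row 1 must total 305; the given cells sum to 217, so (1,1) = 88.
The remaining cell in column 1 is (4,1) = 305 − 268 = 37.
The remaining cell in column 2 is (5,2) = 305 − 211 = 94.
Row 4 needs 305; the known cells sum to 256, so (4,4) = 49.
From main diagonal, 305 − (88 + 70 + 67 + 49) gives (5,5) = 31.
Row 5 needs 305; the known cells sum to 223, so (5,4) = 82.
The remaining cell in column 4 is (3,4) = 305 − 214 = 91.
Column 5 must total 305; the given cells sum to 265, so (3,5) = 40.

40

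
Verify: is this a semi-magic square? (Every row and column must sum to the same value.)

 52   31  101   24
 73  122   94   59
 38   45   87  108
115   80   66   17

Row 1: 52 + 31 + 101 + 24 = 208.
Row 2: 73 + 122 + 94 + 59 = 348.
Row 3: 38 + 45 + 87 + 108 = 278.
Row 4: 115 + 80 + 66 + 17 = 278.
Column 1: 52 + 73 + 38 + 115 = 278.
Column 2: 31 + 122 + 45 + 80 = 278.
Column 3: 101 + 94 + 87 + 66 = 348.
Column 4: 24 + 59 + 108 + 17 = 208.

No — column 3 sums to 348 but row 3 sums to 278.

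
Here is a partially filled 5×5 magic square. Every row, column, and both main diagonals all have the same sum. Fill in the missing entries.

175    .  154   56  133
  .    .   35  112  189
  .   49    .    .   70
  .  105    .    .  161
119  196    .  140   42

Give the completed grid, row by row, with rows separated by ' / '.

Column 5 is already complete: 133 + 189 + 70 + 161 + 42 = 595, so that is the magic constant.
Row 1 must total 595; the given cells sum to 518, so (1,2) = 77.
Row 5: 119 + 196 + 140 + 42 + ? = 595, so (5,3) = 98.
Using column 2: 77 + 49 + 105 + 196 + ? → (2,2) = 595 − 427 = 168.
Anti-diagonal: 133 + 112 + 105 + 119 + ? = 595, so (3,3) = 126.
Row 2 must total 595; the given cells sum to 504, so (2,1) = 91.
Column 3: 154 + 35 + 126 + 98 + ? = 595, so (4,3) = 182.
The remaining cell in main diagonal is (4,4) = 595 − 511 = 84.
Row 4: 105 + 182 + 84 + 161 + ? = 595, so (4,1) = 63.
The remaining cell in column 1 is (3,1) = 595 − 448 = 147.
From column 4, 595 − (56 + 112 + 84 + 140) gives (3,4) = 203.

175 77 154 56 133 / 91 168 35 112 189 / 147 49 126 203 70 / 63 105 182 84 161 / 119 196 98 140 42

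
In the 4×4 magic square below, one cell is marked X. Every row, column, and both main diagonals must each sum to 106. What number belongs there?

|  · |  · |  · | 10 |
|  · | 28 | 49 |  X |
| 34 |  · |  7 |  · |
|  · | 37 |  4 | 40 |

From row 4, 106 − (37 + 4 + 40) gives (4,1) = 25.
Column 3 needs 106; the known cells sum to 60, so (1,3) = 46.
The remaining cell in main diagonal is (1,1) = 106 − 75 = 31.
Anti-diagonal: 10 + 49 + 25 + ? = 106, so (3,2) = 22.
Row 1: 31 + 46 + 10 + ? = 106, so (1,2) = 19.
Row 3: 34 + 22 + 7 + ? = 106, so (3,4) = 43.
Column 1 needs 106; the known cells sum to 90, so (2,1) = 16.
Column 4: 10 + 43 + 40 + ? = 106, so (2,4) = 13.

13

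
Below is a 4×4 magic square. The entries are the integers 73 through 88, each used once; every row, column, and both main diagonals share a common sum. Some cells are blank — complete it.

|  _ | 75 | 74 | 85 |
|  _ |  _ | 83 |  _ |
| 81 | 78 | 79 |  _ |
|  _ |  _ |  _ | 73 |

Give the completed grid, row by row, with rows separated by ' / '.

The entries are 73 through 88, which sum to 1288, so each line sums to 1288/4 = 322.
From row 1, 322 − (75 + 74 + 85) gives (1,1) = 88.
Using row 3: 81 + 78 + 79 + ? → (3,4) = 322 − 238 = 84.
Column 3: 74 + 83 + 79 + ? = 322, so (4,3) = 86.
Column 4: 85 + 84 + 73 + ? = 322, so (2,4) = 80.
Main diagonal: 88 + 79 + 73 + ? = 322, so (2,2) = 82.
Anti-diagonal must total 322; the given cells sum to 246, so (4,1) = 76.
From row 2, 322 − (82 + 83 + 80) gives (2,1) = 77.
Row 4 needs 322; the known cells sum to 235, so (4,2) = 87.

88 75 74 85 / 77 82 83 80 / 81 78 79 84 / 76 87 86 73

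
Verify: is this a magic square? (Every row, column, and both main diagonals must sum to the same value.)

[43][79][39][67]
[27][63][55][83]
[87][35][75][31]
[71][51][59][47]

Row 1: 43 + 79 + 39 + 67 = 228.
Row 2: 27 + 63 + 55 + 83 = 228.
Row 3: 87 + 35 + 75 + 31 = 228.
Row 4: 71 + 51 + 59 + 47 = 228.
Column 1: 43 + 27 + 87 + 71 = 228.
Column 2: 79 + 63 + 35 + 51 = 228.
Column 3: 39 + 55 + 75 + 59 = 228.
Column 4: 67 + 83 + 31 + 47 = 228.
Main diagonal: 43 + 63 + 75 + 47 = 228.
Anti-diagonal: 67 + 55 + 35 + 71 = 228.
All lines sum to 228.

Yes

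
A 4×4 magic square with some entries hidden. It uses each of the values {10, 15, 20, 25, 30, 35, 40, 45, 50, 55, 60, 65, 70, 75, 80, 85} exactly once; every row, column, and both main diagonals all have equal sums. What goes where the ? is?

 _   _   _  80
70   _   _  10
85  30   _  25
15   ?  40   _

60

The 16 entries sum to 760, so each line sums to 760/4 = 190.
From row 3, 190 − (85 + 30 + 25) gives (3,3) = 50.
From column 1, 190 − (70 + 85 + 15) gives (1,1) = 20.
Column 4 must total 190; the given cells sum to 115, so (4,4) = 75.
Main diagonal needs 190; the known cells sum to 145, so (2,2) = 45.
The remaining cell in anti-diagonal is (2,3) = 190 − 125 = 65.
Row 4 must total 190; the given cells sum to 130, so (4,2) = 60.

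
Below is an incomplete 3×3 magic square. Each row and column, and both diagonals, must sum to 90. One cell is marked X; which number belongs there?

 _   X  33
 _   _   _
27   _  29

26

Row 3 needs 90; the known cells sum to 56, so (3,2) = 34.
Column 3 must total 90; the given cells sum to 62, so (2,3) = 28.
Anti-diagonal: 33 + 27 + ? = 90, so (2,2) = 30.
Using row 2: 30 + 28 + ? → (2,1) = 90 − 58 = 32.
Using column 1: 32 + 27 + ? → (1,1) = 90 − 59 = 31.
From column 2, 90 − (30 + 34) gives (1,2) = 26.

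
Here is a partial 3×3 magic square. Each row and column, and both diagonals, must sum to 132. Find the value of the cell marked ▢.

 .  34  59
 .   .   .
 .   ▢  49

Row 1: 34 + 59 + ? = 132, so (1,1) = 39.
The remaining cell in column 3 is (2,3) = 132 − 108 = 24.
The remaining cell in main diagonal is (2,2) = 132 − 88 = 44.
Anti-diagonal: 59 + 44 + ? = 132, so (3,1) = 29.
Row 2: 44 + 24 + ? = 132, so (2,1) = 64.
Row 3 needs 132; the known cells sum to 78, so (3,2) = 54.

54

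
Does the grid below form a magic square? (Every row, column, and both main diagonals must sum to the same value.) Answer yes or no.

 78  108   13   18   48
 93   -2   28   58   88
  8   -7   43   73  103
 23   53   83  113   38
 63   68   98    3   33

No — row 3 sums to 220 but row 1 sums to 265.

Row 1: 78 + 108 + 13 + 18 + 48 = 265.
Row 2: 93 + (-2) + 28 + 58 + 88 = 265.
Row 3: 8 + (-7) + 43 + 73 + 103 = 220.
Row 4: 23 + 53 + 83 + 113 + 38 = 310.
Row 5: 63 + 68 + 98 + 3 + 33 = 265.
Column 1: 78 + 93 + 8 + 23 + 63 = 265.
Column 2: 108 + (-2) + (-7) + 53 + 68 = 220.
Column 3: 13 + 28 + 43 + 83 + 98 = 265.
Column 4: 18 + 58 + 73 + 113 + 3 = 265.
Column 5: 48 + 88 + 103 + 38 + 33 = 310.
Main diagonal: 78 + (-2) + 43 + 113 + 33 = 265.
Anti-diagonal: 48 + 58 + 43 + 53 + 63 = 265.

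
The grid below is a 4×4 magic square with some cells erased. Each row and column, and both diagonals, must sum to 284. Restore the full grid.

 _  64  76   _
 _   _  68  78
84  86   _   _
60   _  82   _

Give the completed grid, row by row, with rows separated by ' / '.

Column 3 must total 284; the given cells sum to 226, so (3,3) = 58.
Using anti-diagonal: 68 + 86 + 60 + ? → (1,4) = 284 − 214 = 70.
From row 1, 284 − (64 + 76 + 70) gives (1,1) = 74.
Using row 3: 84 + 86 + 58 + ? → (3,4) = 284 − 228 = 56.
Column 1 must total 284; the given cells sum to 218, so (2,1) = 66.
Column 4: 70 + 78 + 56 + ? = 284, so (4,4) = 80.
The remaining cell in main diagonal is (2,2) = 284 − 212 = 72.
Row 4 needs 284; the known cells sum to 222, so (4,2) = 62.

74 64 76 70 / 66 72 68 78 / 84 86 58 56 / 60 62 82 80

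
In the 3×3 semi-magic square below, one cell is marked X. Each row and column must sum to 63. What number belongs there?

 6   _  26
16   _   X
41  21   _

Row 1 must total 63; the given cells sum to 32, so (1,2) = 31.
From row 3, 63 − (41 + 21) gives (3,3) = 1.
The remaining cell in column 2 is (2,2) = 63 − 52 = 11.
From column 3, 63 − (26 + 1) gives (2,3) = 36.

36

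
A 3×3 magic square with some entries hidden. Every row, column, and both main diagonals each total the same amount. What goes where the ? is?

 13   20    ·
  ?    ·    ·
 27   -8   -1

-22

Row 3 is complete and sums to 18; that is the magic constant.
Row 1: 13 + 20 + ? = 18, so (1,3) = -15.
Column 1 needs 18; the known cells sum to 40, so (2,1) = -22.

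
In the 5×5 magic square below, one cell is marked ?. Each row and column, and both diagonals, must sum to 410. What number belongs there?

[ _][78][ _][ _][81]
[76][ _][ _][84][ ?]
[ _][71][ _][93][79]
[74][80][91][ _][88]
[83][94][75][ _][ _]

The remaining cell in row 4 is (4,4) = 410 − 333 = 77.
Column 2 needs 410; the known cells sum to 323, so (2,2) = 87.
The remaining cell in anti-diagonal is (3,3) = 410 − 328 = 82.
Row 3: 71 + 82 + 93 + 79 + ? = 410, so (3,1) = 85.
Column 1 must total 410; the given cells sum to 318, so (1,1) = 92.
Using main diagonal: 92 + 87 + 82 + 77 + ? → (5,5) = 410 − 338 = 72.
The remaining cell in row 5 is (5,4) = 410 − 324 = 86.
Column 4: 84 + 93 + 77 + 86 + ? = 410, so (1,4) = 70.
Using column 5: 81 + 79 + 88 + 72 + ? → (2,5) = 410 − 320 = 90.

90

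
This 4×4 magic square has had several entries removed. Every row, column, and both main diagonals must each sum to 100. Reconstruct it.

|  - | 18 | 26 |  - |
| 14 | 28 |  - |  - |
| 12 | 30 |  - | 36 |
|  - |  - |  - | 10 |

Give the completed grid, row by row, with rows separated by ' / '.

40 18 26 16 / 14 28 20 38 / 12 30 22 36 / 34 24 32 10

Row 3 must total 100; the given cells sum to 78, so (3,3) = 22.
Column 2 must total 100; the given cells sum to 76, so (4,2) = 24.
Main diagonal needs 100; the known cells sum to 60, so (1,1) = 40.
Row 1: 40 + 18 + 26 + ? = 100, so (1,4) = 16.
Column 1: 40 + 14 + 12 + ? = 100, so (4,1) = 34.
The remaining cell in column 4 is (2,4) = 100 − 62 = 38.
Anti-diagonal must total 100; the given cells sum to 80, so (2,3) = 20.
From row 4, 100 − (34 + 24 + 10) gives (4,3) = 32.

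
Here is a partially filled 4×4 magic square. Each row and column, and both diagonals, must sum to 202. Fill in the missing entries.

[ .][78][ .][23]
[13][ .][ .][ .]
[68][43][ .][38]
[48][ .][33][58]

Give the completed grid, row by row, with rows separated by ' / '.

Using row 3: 68 + 43 + 38 + ? → (3,3) = 202 − 149 = 53.
The remaining cell in row 4 is (4,2) = 202 − 139 = 63.
Column 1: 13 + 68 + 48 + ? = 202, so (1,1) = 73.
Column 2 must total 202; the given cells sum to 184, so (2,2) = 18.
Using column 4: 23 + 38 + 58 + ? → (2,4) = 202 − 119 = 83.
Anti-diagonal needs 202; the known cells sum to 114, so (2,3) = 88.
From row 1, 202 − (73 + 78 + 23) gives (1,3) = 28.

73 78 28 23 / 13 18 88 83 / 68 43 53 38 / 48 63 33 58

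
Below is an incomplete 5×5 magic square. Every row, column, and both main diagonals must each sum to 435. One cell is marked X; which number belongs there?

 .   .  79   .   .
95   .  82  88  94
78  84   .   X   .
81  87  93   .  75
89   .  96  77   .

91

Row 2 needs 435; the known cells sum to 359, so (2,2) = 76.
Row 4 needs 435; the known cells sum to 336, so (4,4) = 99.
From column 1, 435 − (95 + 78 + 81 + 89) gives (1,1) = 92.
Using column 3: 79 + 82 + 93 + 96 + ? → (3,3) = 435 − 350 = 85.
Main diagonal: 92 + 76 + 85 + 99 + ? = 435, so (5,5) = 83.
Anti-diagonal: 88 + 85 + 87 + 89 + ? = 435, so (1,5) = 86.
Row 5 needs 435; the known cells sum to 345, so (5,2) = 90.
Column 2: 76 + 84 + 87 + 90 + ? = 435, so (1,2) = 98.
From column 5, 435 − (86 + 94 + 75 + 83) gives (3,5) = 97.
Row 1 needs 435; the known cells sum to 355, so (1,4) = 80.
Row 3 needs 435; the known cells sum to 344, so (3,4) = 91.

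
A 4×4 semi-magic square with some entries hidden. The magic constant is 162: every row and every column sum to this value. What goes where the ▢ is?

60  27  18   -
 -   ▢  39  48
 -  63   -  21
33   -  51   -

Row 1 must total 162; the given cells sum to 105, so (1,4) = 57.
Column 3: 18 + 39 + 51 + ? = 162, so (3,3) = 54.
Column 4: 57 + 48 + 21 + ? = 162, so (4,4) = 36.
Using row 3: 63 + 54 + 21 + ? → (3,1) = 162 − 138 = 24.
Using row 4: 33 + 51 + 36 + ? → (4,2) = 162 − 120 = 42.
Column 1 must total 162; the given cells sum to 117, so (2,1) = 45.
Column 2 needs 162; the known cells sum to 132, so (2,2) = 30.

30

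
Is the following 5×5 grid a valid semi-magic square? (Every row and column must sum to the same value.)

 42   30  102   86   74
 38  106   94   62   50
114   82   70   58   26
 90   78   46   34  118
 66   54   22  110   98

Row 1: 42 + 30 + 102 + 86 + 74 = 334.
Row 2: 38 + 106 + 94 + 62 + 50 = 350.
Row 3: 114 + 82 + 70 + 58 + 26 = 350.
Row 4: 90 + 78 + 46 + 34 + 118 = 366.
Row 5: 66 + 54 + 22 + 110 + 98 = 350.
Column 1: 42 + 38 + 114 + 90 + 66 = 350.
Column 2: 30 + 106 + 82 + 78 + 54 = 350.
Column 3: 102 + 94 + 70 + 46 + 22 = 334.
Column 4: 86 + 62 + 58 + 34 + 110 = 350.
Column 5: 74 + 50 + 26 + 118 + 98 = 366.

No — column 5 sums to 366 but row 2 sums to 350.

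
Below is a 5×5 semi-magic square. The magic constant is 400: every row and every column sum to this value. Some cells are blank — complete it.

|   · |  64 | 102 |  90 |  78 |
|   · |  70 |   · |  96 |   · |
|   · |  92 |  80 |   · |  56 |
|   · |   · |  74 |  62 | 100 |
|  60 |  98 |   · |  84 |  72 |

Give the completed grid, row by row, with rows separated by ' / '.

66 64 102 90 78 / 82 70 58 96 94 / 104 92 80 68 56 / 88 76 74 62 100 / 60 98 86 84 72

Using row 1: 64 + 102 + 90 + 78 + ? → (1,1) = 400 − 334 = 66.
The remaining cell in row 5 is (5,3) = 400 − 314 = 86.
Column 2 must total 400; the given cells sum to 324, so (4,2) = 76.
Column 3: 102 + 80 + 74 + 86 + ? = 400, so (2,3) = 58.
Column 4: 90 + 96 + 62 + 84 + ? = 400, so (3,4) = 68.
The remaining cell in column 5 is (2,5) = 400 − 306 = 94.
The remaining cell in row 2 is (2,1) = 400 − 318 = 82.
The remaining cell in row 3 is (3,1) = 400 − 296 = 104.
The remaining cell in row 4 is (4,1) = 400 − 312 = 88.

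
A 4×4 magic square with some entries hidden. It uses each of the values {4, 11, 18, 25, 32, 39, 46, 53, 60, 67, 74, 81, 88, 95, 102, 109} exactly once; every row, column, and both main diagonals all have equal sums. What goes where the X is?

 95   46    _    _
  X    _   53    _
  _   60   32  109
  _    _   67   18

The 16 entries sum to 904, so each line sums to 904/4 = 226.
Row 3 must total 226; the given cells sum to 201, so (3,1) = 25.
Column 3: 53 + 32 + 67 + ? = 226, so (1,3) = 74.
The remaining cell in main diagonal is (2,2) = 226 − 145 = 81.
Row 1 must total 226; the given cells sum to 215, so (1,4) = 11.
The remaining cell in column 2 is (4,2) = 226 − 187 = 39.
Column 4 needs 226; the known cells sum to 138, so (2,4) = 88.
Anti-diagonal needs 226; the known cells sum to 124, so (4,1) = 102.
From row 2, 226 − (81 + 53 + 88) gives (2,1) = 4.

4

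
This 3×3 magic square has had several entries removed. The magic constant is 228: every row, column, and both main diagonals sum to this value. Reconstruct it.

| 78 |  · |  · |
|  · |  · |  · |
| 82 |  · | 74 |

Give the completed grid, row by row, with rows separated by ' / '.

Row 3: 82 + 74 + ? = 228, so (3,2) = 72.
Column 1: 78 + 82 + ? = 228, so (2,1) = 68.
Main diagonal needs 228; the known cells sum to 152, so (2,2) = 76.
The remaining cell in anti-diagonal is (1,3) = 228 − 158 = 70.
Using row 1: 78 + 70 + ? → (1,2) = 228 − 148 = 80.
Row 2 must total 228; the given cells sum to 144, so (2,3) = 84.

78 80 70 / 68 76 84 / 82 72 74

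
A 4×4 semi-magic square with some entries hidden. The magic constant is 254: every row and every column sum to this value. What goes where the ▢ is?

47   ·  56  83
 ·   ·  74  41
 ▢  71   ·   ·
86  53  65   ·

Row 1: 47 + 56 + 83 + ? = 254, so (1,2) = 68.
Row 4 must total 254; the given cells sum to 204, so (4,4) = 50.
Column 2 must total 254; the given cells sum to 192, so (2,2) = 62.
Using column 3: 56 + 74 + 65 + ? → (3,3) = 254 − 195 = 59.
Using column 4: 83 + 41 + 50 + ? → (3,4) = 254 − 174 = 80.
From row 2, 254 − (62 + 74 + 41) gives (2,1) = 77.
Row 3: 71 + 59 + 80 + ? = 254, so (3,1) = 44.

44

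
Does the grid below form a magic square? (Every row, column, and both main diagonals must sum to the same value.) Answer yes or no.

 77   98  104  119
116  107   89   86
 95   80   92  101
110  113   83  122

Row 1: 77 + 98 + 104 + 119 = 398.
Row 2: 116 + 107 + 89 + 86 = 398.
Row 3: 95 + 80 + 92 + 101 = 368.
Row 4: 110 + 113 + 83 + 122 = 428.
Column 1: 77 + 116 + 95 + 110 = 398.
Column 2: 98 + 107 + 80 + 113 = 398.
Column 3: 104 + 89 + 92 + 83 = 368.
Column 4: 119 + 86 + 101 + 122 = 428.
Main diagonal: 77 + 107 + 92 + 122 = 398.
Anti-diagonal: 119 + 89 + 80 + 110 = 398.

No — row 3 sums to 368 but row 4 sums to 428.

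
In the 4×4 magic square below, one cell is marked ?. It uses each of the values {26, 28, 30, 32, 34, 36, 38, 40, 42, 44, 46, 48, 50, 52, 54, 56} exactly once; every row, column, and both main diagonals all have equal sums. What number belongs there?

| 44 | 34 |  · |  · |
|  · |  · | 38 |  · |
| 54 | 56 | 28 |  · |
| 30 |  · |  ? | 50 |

52

The 16 entries sum to 656, so each line sums to 656/4 = 164.
Row 3: 54 + 56 + 28 + ? = 164, so (3,4) = 26.
Column 1: 44 + 54 + 30 + ? = 164, so (2,1) = 36.
Main diagonal: 44 + 28 + 50 + ? = 164, so (2,2) = 42.
Using anti-diagonal: 38 + 56 + 30 + ? → (1,4) = 164 − 124 = 40.
From row 1, 164 − (44 + 34 + 40) gives (1,3) = 46.
Row 2 must total 164; the given cells sum to 116, so (2,4) = 48.
Using column 2: 34 + 42 + 56 + ? → (4,2) = 164 − 132 = 32.
Using column 3: 46 + 38 + 28 + ? → (4,3) = 164 − 112 = 52.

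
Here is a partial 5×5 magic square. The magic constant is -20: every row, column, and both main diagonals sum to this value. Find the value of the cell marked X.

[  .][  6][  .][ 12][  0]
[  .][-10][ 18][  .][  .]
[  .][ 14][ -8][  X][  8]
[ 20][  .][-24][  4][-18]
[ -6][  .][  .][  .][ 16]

Row 4 needs -20; the known cells sum to -18, so (4,2) = -2.
The remaining cell in column 2 is (5,2) = -20 − 8 = -28.
From column 5, -20 − (0 + 8 + (-18) + 16) gives (2,5) = -26.
Main diagonal must total -20; the given cells sum to 2, so (1,1) = -22.
The remaining cell in anti-diagonal is (2,4) = -20 − (-16) = -4.
Row 1 needs -20; the known cells sum to -4, so (1,3) = -16.
Row 2: -10 + 18 + (-4) + (-26) + ? = -20, so (2,1) = 2.
Column 1 must total -20; the given cells sum to -6, so (3,1) = -14.
The remaining cell in column 3 is (5,3) = -20 − (-30) = 10.
Row 3: -14 + 14 + (-8) + 8 + ? = -20, so (3,4) = -20.

-20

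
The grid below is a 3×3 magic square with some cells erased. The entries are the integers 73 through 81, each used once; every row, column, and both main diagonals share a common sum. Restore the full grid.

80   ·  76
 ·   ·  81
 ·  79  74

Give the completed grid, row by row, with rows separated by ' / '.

80 75 76 / 73 77 81 / 78 79 74

The entries are 73 through 81, which sum to 693, so each line sums to 693/3 = 231.
The remaining cell in row 1 is (1,2) = 231 − 156 = 75.
Row 3: 79 + 74 + ? = 231, so (3,1) = 78.
Column 1: 80 + 78 + ? = 231, so (2,1) = 73.
The remaining cell in column 2 is (2,2) = 231 − 154 = 77.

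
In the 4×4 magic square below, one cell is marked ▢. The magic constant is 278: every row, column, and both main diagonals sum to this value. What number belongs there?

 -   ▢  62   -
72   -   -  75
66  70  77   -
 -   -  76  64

73

The remaining cell in row 3 is (3,4) = 278 − 213 = 65.
The remaining cell in column 3 is (2,3) = 278 − 215 = 63.
The remaining cell in column 4 is (1,4) = 278 − 204 = 74.
From anti-diagonal, 278 − (74 + 63 + 70) gives (4,1) = 71.
Row 2 needs 278; the known cells sum to 210, so (2,2) = 68.
Row 4 needs 278; the known cells sum to 211, so (4,2) = 67.
From column 1, 278 − (72 + 66 + 71) gives (1,1) = 69.
Column 2 needs 278; the known cells sum to 205, so (1,2) = 73.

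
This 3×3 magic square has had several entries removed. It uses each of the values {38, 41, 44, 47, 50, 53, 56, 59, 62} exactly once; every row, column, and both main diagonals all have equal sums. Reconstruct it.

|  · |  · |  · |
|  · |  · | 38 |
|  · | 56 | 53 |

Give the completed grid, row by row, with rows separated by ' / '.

47 44 59 / 62 50 38 / 41 56 53

The 9 entries sum to 450, so each line sums to 450/3 = 150.
Row 3 must total 150; the given cells sum to 109, so (3,1) = 41.
Column 3 must total 150; the given cells sum to 91, so (1,3) = 59.
From anti-diagonal, 150 − (59 + 41) gives (2,2) = 50.
The remaining cell in row 2 is (2,1) = 150 − 88 = 62.
Column 1: 62 + 41 + ? = 150, so (1,1) = 47.
Column 2: 50 + 56 + ? = 150, so (1,2) = 44.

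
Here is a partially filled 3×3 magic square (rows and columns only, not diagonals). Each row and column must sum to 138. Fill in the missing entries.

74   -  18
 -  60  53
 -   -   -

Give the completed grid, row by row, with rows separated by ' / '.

Row 1: 74 + 18 + ? = 138, so (1,2) = 46.
Using row 2: 60 + 53 + ? → (2,1) = 138 − 113 = 25.
Column 1 needs 138; the known cells sum to 99, so (3,1) = 39.
From column 2, 138 − (46 + 60) gives (3,2) = 32.
The remaining cell in column 3 is (3,3) = 138 − 71 = 67.

74 46 18 / 25 60 53 / 39 32 67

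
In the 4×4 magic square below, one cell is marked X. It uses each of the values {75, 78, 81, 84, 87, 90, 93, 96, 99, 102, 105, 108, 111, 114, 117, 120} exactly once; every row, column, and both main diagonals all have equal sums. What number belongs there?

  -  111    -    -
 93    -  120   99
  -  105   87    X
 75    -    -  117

The 16 entries sum to 1560, so each line sums to 1560/4 = 390.
Row 2 must total 390; the given cells sum to 312, so (2,2) = 78.
From column 2, 390 − (111 + 78 + 105) gives (4,2) = 96.
Using main diagonal: 78 + 87 + 117 + ? → (1,1) = 390 − 282 = 108.
The remaining cell in anti-diagonal is (1,4) = 390 − 300 = 90.
From row 1, 390 − (108 + 111 + 90) gives (1,3) = 81.
From row 4, 390 − (75 + 96 + 117) gives (4,3) = 102.
Column 1 must total 390; the given cells sum to 276, so (3,1) = 114.
Using column 4: 90 + 99 + 117 + ? → (3,4) = 390 − 306 = 84.

84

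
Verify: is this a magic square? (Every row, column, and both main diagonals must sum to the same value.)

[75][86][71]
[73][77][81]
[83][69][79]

Row 1: 75 + 86 + 71 = 232.
Row 2: 73 + 77 + 81 = 231.
Row 3: 83 + 69 + 79 = 231.
Column 1: 75 + 73 + 83 = 231.
Column 2: 86 + 77 + 69 = 232.
Column 3: 71 + 81 + 79 = 231.
Main diagonal: 75 + 77 + 79 = 231.
Anti-diagonal: 71 + 77 + 83 = 231.

No — column 2 sums to 232 but column 1 sums to 231.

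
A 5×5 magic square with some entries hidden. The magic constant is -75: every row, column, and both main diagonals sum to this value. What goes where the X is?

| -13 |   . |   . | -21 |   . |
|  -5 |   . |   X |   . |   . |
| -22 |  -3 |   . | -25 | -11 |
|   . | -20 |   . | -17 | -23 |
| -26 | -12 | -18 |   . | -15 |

Row 3 must total -75; the given cells sum to -61, so (3,3) = -14.
Row 5 must total -75; the given cells sum to -71, so (5,4) = -4.
Column 1 must total -75; the given cells sum to -66, so (4,1) = -9.
Column 4 must total -75; the given cells sum to -67, so (2,4) = -8.
Using main diagonal: -13 + (-14) + (-17) + (-15) + ? → (2,2) = -75 − (-59) = -16.
The remaining cell in anti-diagonal is (1,5) = -75 − (-68) = -7.
From row 4, -75 − (-9 + (-20) + (-17) + (-23)) gives (4,3) = -6.
The remaining cell in column 2 is (1,2) = -75 − (-51) = -24.
Column 5 must total -75; the given cells sum to -56, so (2,5) = -19.
The remaining cell in row 1 is (1,3) = -75 − (-65) = -10.
Row 2: -5 + (-16) + (-8) + (-19) + ? = -75, so (2,3) = -27.

-27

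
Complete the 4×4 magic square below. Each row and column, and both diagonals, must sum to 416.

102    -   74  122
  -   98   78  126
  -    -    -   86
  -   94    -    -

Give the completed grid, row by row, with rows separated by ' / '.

Row 1 needs 416; the known cells sum to 298, so (1,2) = 118.
Row 2 needs 416; the known cells sum to 302, so (2,1) = 114.
Column 2 must total 416; the given cells sum to 310, so (3,2) = 106.
Column 4 must total 416; the given cells sum to 334, so (4,4) = 82.
Main diagonal: 102 + 98 + 82 + ? = 416, so (3,3) = 134.
The remaining cell in anti-diagonal is (4,1) = 416 − 306 = 110.
Using row 3: 106 + 134 + 86 + ? → (3,1) = 416 − 326 = 90.
Row 4 must total 416; the given cells sum to 286, so (4,3) = 130.

102 118 74 122 / 114 98 78 126 / 90 106 134 86 / 110 94 130 82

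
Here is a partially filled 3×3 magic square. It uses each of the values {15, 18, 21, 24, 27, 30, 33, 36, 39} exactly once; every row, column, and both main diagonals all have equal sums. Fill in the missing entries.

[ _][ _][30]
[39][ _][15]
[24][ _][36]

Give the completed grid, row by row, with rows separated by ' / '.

The 9 entries sum to 243, so each line sums to 243/3 = 81.
Row 2 must total 81; the given cells sum to 54, so (2,2) = 27.
Row 3 needs 81; the known cells sum to 60, so (3,2) = 21.
Using column 1: 39 + 24 + ? → (1,1) = 81 − 63 = 18.
Using column 2: 27 + 21 + ? → (1,2) = 81 − 48 = 33.

18 33 30 / 39 27 15 / 24 21 36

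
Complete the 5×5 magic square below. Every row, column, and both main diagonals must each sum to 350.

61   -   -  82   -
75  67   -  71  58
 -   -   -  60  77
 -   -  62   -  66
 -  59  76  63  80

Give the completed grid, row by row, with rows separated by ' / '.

Row 2 needs 350; the known cells sum to 271, so (2,3) = 79.
Row 5: 59 + 76 + 63 + 80 + ? = 350, so (5,1) = 72.
Column 4 needs 350; the known cells sum to 276, so (4,4) = 74.
Column 5 needs 350; the known cells sum to 281, so (1,5) = 69.
The remaining cell in main diagonal is (3,3) = 350 − 282 = 68.
From anti-diagonal, 350 − (69 + 71 + 68 + 72) gives (4,2) = 70.
Row 4: 70 + 62 + 74 + 66 + ? = 350, so (4,1) = 78.
Using column 1: 61 + 75 + 78 + 72 + ? → (3,1) = 350 − 286 = 64.
Column 3: 79 + 68 + 62 + 76 + ? = 350, so (1,3) = 65.
Row 1: 61 + 65 + 82 + 69 + ? = 350, so (1,2) = 73.
From row 3, 350 − (64 + 68 + 60 + 77) gives (3,2) = 81.

61 73 65 82 69 / 75 67 79 71 58 / 64 81 68 60 77 / 78 70 62 74 66 / 72 59 76 63 80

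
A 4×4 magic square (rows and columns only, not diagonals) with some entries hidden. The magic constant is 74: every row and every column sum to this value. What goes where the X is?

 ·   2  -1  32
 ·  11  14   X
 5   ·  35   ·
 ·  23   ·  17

Row 1: 2 + (-1) + 32 + ? = 74, so (1,1) = 41.
Column 2 needs 74; the known cells sum to 36, so (3,2) = 38.
Column 3: -1 + 14 + 35 + ? = 74, so (4,3) = 26.
Row 3 needs 74; the known cells sum to 78, so (3,4) = -4.
Row 4: 23 + 26 + 17 + ? = 74, so (4,1) = 8.
From column 1, 74 − (41 + 5 + 8) gives (2,1) = 20.
The remaining cell in column 4 is (2,4) = 74 − 45 = 29.

29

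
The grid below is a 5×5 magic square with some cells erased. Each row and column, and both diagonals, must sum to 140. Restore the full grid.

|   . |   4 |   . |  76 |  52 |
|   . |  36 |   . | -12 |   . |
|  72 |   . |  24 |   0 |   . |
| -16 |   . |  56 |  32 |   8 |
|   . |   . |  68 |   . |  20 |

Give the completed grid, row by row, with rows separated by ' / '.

28 4 -20 76 52 / 40 36 12 -12 64 / 72 48 24 0 -4 / -16 60 56 32 8 / 16 -8 68 44 20

Row 4: -16 + 56 + 32 + 8 + ? = 140, so (4,2) = 60.
The remaining cell in column 4 is (5,4) = 140 − 96 = 44.
Using main diagonal: 36 + 24 + 32 + 20 + ? → (1,1) = 140 − 112 = 28.
Anti-diagonal: 52 + (-12) + 24 + 60 + ? = 140, so (5,1) = 16.
From row 1, 140 − (28 + 4 + 76 + 52) gives (1,3) = -20.
Row 5 must total 140; the given cells sum to 148, so (5,2) = -8.
From column 1, 140 − (28 + 72 + (-16) + 16) gives (2,1) = 40.
The remaining cell in column 2 is (3,2) = 140 − 92 = 48.
Using column 3: -20 + 24 + 56 + 68 + ? → (2,3) = 140 − 128 = 12.
From row 2, 140 − (40 + 36 + 12 + (-12)) gives (2,5) = 64.
Using row 3: 72 + 48 + 24 + 0 + ? → (3,5) = 140 − 144 = -4.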